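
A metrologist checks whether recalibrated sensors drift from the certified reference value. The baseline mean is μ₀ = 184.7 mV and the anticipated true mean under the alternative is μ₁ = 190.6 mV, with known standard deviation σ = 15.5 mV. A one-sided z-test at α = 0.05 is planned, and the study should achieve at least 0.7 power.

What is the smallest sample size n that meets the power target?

n = 33

Standardized effect: d = |μ₁ − μ₀| / σ = |190.6 − 184.7| / 15.5 = 0.3806
Set Φ(δ − 1.645) = 0.7; then δ − 1.645 = Φ⁻¹(0.7) = 0.524, giving δ = 2.169.
δ = d·√n ⇒ n = (δ/d)² = (2.169 / 0.3806)² = 32.48.
Rounding up, n = 33.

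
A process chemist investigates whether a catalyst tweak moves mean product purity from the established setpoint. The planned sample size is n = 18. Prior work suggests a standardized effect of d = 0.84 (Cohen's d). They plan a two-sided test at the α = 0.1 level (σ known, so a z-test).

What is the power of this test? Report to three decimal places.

Noncentrality parameter: λ = d·√n = 0.84 × √18 = 3.5638
Critical value for a two-sided test at α = 0.1: z_{α/2} = 1.645.
Power = Φ(λ − 1.645) + Φ(−λ − 1.645) = Φ(1.919) + Φ(-5.209) = 0.9725 + 0.0000 = 0.9725.

Power ≈ 0.973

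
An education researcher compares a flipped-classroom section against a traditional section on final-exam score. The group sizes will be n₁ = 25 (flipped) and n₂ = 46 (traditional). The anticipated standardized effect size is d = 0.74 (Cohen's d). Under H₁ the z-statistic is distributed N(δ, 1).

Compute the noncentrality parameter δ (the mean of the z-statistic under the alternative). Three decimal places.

The noncentrality parameter scales effect size by the design's sample-size factor: δ = d / √(1/n₁ + 1/n₂) = 0.74 / √(1/25 + 1/46) = 2.9782

δ ≈ 2.978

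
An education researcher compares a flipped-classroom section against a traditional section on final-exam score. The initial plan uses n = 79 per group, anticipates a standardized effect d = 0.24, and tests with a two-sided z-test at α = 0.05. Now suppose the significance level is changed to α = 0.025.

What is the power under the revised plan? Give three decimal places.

Power ≈ 0.232

δ = d·√(n/2) = 0.24 × √(79/2) = 1.5084 (unchanged). New critical value: z_{0.0125} = 2.241.
Revised power = Φ(δ − 2.241) + Φ(−δ − 2.241) = Φ(-0.733) + Φ(-3.750) = 0.2318 + 0.0001 = 0.2319.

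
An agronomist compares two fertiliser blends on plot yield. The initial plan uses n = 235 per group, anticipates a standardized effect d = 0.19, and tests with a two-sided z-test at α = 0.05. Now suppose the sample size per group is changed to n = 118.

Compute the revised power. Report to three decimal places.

Power ≈ 0.309

With n = 118 per group: δ = d·√(n/2) = 0.19 × √(118/2) = 1.4594. Critical value z_{0.025} = 1.960.
Revised power = Φ(δ − 1.960) + Φ(−δ − 1.960) = Φ(-0.501) + Φ(-3.419) = 0.3083 + 0.0003 = 0.3087.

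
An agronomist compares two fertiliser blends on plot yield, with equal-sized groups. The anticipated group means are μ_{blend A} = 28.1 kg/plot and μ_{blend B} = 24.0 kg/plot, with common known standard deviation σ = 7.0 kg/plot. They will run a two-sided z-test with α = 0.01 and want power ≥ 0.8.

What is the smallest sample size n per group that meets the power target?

Standardized effect: d = |μ_{blend A} − μ_{blend B}| / σ = |28.1 − 24.0| / 7.0 = 0.5857
Set Φ(δ − 2.576) = 0.8; then δ − 2.576 = Φ⁻¹(0.8) = 0.842, giving δ = 3.417.
(For δ > 0 the lower-tail rejection region contributes negligibly to power, so the one-term inversion is standard.)
δ = d·√(n/2) ⇒ n = 2(δ/d)² = 2 × (3.417 / 0.5857)² = 68.09.
Round up to the next whole unit.

n = 69 per group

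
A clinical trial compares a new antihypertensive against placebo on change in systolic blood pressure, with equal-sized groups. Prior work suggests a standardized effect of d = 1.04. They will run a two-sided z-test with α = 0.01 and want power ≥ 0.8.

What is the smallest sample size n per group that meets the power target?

For power 0.8 need Φ(δ − z_{0.005}) = 0.8, so δ = z_{0.005} + z_{0.20} = 2.576 + 0.842 = 3.417.
(The Φ(−δ − z_{α/2}) term is vanishingly small for δ > 0 and is dropped in the standard sample-size formula.)
δ = d·√(n/2) ⇒ n = 2(δ/d)² = 2 × (3.417 / 1.04)² = 21.60.
Rounding up, n = 22 per group.

n = 22 per group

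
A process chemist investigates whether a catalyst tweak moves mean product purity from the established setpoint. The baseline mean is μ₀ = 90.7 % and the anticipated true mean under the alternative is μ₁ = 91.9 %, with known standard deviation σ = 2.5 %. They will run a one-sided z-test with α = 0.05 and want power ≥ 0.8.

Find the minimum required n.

Standardized effect: d = |μ₁ − μ₀| / σ = |91.9 − 90.7| / 2.5 = 0.4800
For power 0.8 need Φ(δ − z_{0.05}) = 0.8, so δ = z_{0.05} + z_{0.20} = 1.645 + 0.842 = 2.486.
δ = d·√n ⇒ n = (δ/d)² = (2.486 / 0.4800)² = 26.83.
Round up to the next whole unit.

n = 27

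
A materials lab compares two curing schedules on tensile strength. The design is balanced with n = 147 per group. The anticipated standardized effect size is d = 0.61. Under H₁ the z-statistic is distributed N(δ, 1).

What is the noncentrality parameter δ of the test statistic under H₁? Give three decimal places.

The noncentrality parameter scales effect size by the design's sample-size factor: δ = d·√(n/2) = 0.61 × √(147/2) = 5.2297

δ ≈ 5.230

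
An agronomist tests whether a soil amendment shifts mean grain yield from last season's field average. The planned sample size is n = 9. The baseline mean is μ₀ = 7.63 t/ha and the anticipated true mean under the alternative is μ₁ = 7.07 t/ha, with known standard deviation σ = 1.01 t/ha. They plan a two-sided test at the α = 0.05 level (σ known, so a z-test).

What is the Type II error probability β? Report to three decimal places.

β ≈ 0.616

Standardized effect: d = |μ₁ − μ₀| / σ = |7.07 − 7.63| / 1.01 = 0.5545
Noncentrality parameter: δ = d·√n = 0.5545 × √9 = 1.6634
Two-sided α = 0.05 → critical value z_{0.025} = 1.960.
Power = Φ(δ − 1.960) + Φ(−δ − 1.960) = Φ(-0.297) + Φ(-3.623) = 0.3834 + 0.0001 = 0.3835.
Type II error: β = 1 − power = 1 − 0.3835 = 0.6165.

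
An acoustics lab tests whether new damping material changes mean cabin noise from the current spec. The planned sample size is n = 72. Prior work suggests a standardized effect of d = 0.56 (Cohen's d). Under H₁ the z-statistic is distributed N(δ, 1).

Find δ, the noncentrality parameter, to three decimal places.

δ ≈ 4.752

The noncentrality parameter scales effect size by the design's sample-size factor: δ = d·√n = 0.56 × √72 = 4.7518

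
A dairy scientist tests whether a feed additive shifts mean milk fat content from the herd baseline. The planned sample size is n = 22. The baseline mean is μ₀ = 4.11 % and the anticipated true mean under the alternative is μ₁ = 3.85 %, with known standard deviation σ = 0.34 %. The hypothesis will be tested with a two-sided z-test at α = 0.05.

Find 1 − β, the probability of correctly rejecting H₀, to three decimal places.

Power ≈ 0.948

Standardized effect: d = |μ₁ − μ₀| / σ = |3.85 − 4.11| / 0.34 = 0.7647
Noncentrality parameter: δ = d·√n = 0.7647 × √22 = 3.5868
Critical value for a two-sided test at α = 0.05: z_{α/2} = 1.960.
Power = Φ(δ − 1.960) + Φ(−δ − 1.960) = Φ(1.627) + Φ(-5.547) = 0.9481 + 0.0000 = 0.9481.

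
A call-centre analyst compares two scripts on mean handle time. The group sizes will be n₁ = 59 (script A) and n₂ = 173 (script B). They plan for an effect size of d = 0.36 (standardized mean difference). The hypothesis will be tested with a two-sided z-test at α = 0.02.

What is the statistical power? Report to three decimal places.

Power ≈ 0.525

Noncentrality parameter: δ = d / √(1/n₁ + 1/n₂) = 0.36 / √(1/59 + 1/173) = 2.3879
Two-sided α = 0.02 → critical value z_{0.01} = 2.326.
Power = Φ(δ − 2.326) + Φ(−δ − 2.326) = Φ(0.062) + Φ(-4.714) = 0.5245 + 0.0000 = 0.5245.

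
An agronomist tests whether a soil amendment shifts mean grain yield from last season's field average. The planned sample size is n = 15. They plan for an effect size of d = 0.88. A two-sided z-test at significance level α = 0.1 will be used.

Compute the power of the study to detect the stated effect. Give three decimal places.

Power ≈ 0.961

Noncentrality parameter: δ = d·√n = 0.88 × √15 = 3.4082
Two-sided α = 0.1 → critical value z_{0.05} = 1.645.
Power = Φ(δ − 1.645) + Φ(−δ − 1.645) = Φ(1.763) + Φ(-5.053) = 0.9611 + 0.0000 = 0.9611.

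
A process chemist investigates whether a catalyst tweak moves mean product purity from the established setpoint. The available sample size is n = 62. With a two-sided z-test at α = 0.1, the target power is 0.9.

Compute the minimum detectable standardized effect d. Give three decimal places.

d ≈ 0.372

Need Φ(δ − 1.645) = 0.9, so δ = 1.645 + 1.282 = 2.926.
(Lower-tail contribution to power is negligible for δ > 0.)
δ = d·√n ⇒ d = δ/√n = 2.926/√62 = 0.3717.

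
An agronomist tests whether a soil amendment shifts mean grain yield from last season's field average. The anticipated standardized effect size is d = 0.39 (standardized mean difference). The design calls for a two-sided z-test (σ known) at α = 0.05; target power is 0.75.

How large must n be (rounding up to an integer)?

n = 46

Set Φ(δ − 1.960) = 0.75; then δ − 1.960 = Φ⁻¹(0.75) = 0.674, giving δ = 2.634.
(The Φ(−δ − z_{α/2}) term is vanishingly small for δ > 0 and is dropped in the standard sample-size formula.)
δ = d·√n ⇒ n = (δ/d)² = (2.634 / 0.39)² = 45.63.
Rounding up, n = 46.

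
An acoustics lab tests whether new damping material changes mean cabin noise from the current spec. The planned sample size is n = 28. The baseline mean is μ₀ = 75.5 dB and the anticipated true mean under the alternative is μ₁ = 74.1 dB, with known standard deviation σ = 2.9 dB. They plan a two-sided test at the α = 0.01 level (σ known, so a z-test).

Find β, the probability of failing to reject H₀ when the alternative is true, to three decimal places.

Standardized effect: d = |μ₁ − μ₀| / σ = |74.1 − 75.5| / 2.9 = 0.4828
Noncentrality parameter: δ = d·√n = 0.4828 × √28 = 2.5545
Critical value for a two-sided test at α = 0.01: z_{α/2} = 2.576.
Power = Φ(δ − 2.576) + Φ(−δ − 2.576) = Φ(-0.021) + Φ(-5.130) = 0.4915 + 0.0000 = 0.4915.
Type II error: β = 1 − power = 1 − 0.4915 = 0.5085.

β ≈ 0.509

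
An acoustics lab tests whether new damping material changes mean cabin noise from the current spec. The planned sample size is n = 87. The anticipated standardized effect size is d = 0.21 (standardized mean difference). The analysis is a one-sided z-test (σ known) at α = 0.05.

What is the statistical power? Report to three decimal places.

Power ≈ 0.623

Noncentrality parameter: δ = d·√n = 0.21 × √87 = 1.9587
One-sided α = 0.05 → critical value z_{0.05} = 1.645.
Power = P(Z > 1.645 − δ) = Φ(0.314) = 0.6232.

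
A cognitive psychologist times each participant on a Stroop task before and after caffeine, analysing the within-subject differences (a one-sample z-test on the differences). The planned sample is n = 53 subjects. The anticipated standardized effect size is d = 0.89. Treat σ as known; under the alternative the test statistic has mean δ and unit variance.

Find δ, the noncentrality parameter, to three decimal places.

δ ≈ 6.479

The noncentrality parameter scales effect size by the design's sample-size factor: δ = d·√n = 0.89 × √53 = 6.4793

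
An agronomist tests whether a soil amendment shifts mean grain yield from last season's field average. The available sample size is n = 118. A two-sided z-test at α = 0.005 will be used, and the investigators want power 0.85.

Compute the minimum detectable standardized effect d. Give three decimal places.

Need Φ(δ − 2.807) = 0.85, so δ = 2.807 + 1.036 = 3.843.
(The second rejection-region term Φ(−δ − z_{α/2}) is negligible and dropped.)
δ = d·√n ⇒ d = δ/√n = 3.843/√118 = 0.3538.

d ≈ 0.354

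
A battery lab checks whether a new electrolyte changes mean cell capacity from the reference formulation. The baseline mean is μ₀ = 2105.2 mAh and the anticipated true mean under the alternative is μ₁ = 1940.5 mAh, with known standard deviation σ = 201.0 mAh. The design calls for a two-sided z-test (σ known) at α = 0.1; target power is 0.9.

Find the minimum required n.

n = 13

Standardized effect: d = |μ₁ − μ₀| / σ = |1940.5 − 2105.2| / 201.0 = 0.8194
Set Φ(δ − 1.645) = 0.9; then δ − 1.645 = Φ⁻¹(0.9) = 1.282, giving δ = 2.926.
(For δ > 0 the lower-tail rejection region contributes negligibly to power, so the one-term inversion is standard.)
δ = d·√n ⇒ n = (δ/d)² = (2.926 / 0.8194)² = 12.75.
Rounding up, n = 13.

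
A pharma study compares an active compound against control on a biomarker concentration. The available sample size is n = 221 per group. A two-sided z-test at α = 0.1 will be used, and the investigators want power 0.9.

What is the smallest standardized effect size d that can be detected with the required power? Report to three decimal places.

d ≈ 0.278

Required noncentrality: δ = z_{0.05} + z_{0.10} = 1.645 + 1.282 = 2.926.
(Lower-tail contribution to power is negligible for δ > 0.)
δ = d·√(n/2) ⇒ d = δ/√(n/2) = 2.926/√(221/2) = 0.2784.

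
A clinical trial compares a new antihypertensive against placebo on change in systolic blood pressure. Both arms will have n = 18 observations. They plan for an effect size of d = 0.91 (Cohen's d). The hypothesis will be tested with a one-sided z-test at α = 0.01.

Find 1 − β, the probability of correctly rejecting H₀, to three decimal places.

Power ≈ 0.657

Noncentrality parameter: δ = d·√(n/2) = 0.91 × √(18/2) = 2.7300
Critical value for a one-sided test at α = 0.01: z_α = 2.326.
Power = P(Z > 2.326 − δ) = Φ(0.404) = 0.6568.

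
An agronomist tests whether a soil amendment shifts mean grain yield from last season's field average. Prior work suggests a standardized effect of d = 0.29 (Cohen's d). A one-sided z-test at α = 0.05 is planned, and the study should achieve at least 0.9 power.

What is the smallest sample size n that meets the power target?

For power 0.9 need Φ(δ − z_{0.05}) = 0.9, so δ = z_{0.05} + z_{0.10} = 1.645 + 1.282 = 2.926.
δ = d·√n ⇒ n = (δ/d)² = (2.926 / 0.29)² = 101.83.
Round up to the next whole unit.

n = 102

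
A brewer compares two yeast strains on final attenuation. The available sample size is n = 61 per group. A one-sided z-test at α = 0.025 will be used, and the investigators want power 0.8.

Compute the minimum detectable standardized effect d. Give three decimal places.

d ≈ 0.507

Required noncentrality: δ = z_{0.025} + z_{0.20} = 1.960 + 0.842 = 2.802.
δ = d·√(n/2) ⇒ d = δ/√(n/2) = 2.802/√(61/2) = 0.5073.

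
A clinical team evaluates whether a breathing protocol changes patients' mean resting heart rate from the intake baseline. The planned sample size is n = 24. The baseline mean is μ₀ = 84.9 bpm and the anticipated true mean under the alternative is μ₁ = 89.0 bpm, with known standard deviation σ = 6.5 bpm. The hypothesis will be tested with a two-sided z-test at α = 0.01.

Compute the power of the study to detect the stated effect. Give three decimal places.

Standardized effect: d = |μ₁ − μ₀| / σ = |89.0 − 84.9| / 6.5 = 0.6308
Noncentrality parameter: δ = d·√n = 0.6308 × √24 = 3.0901
Two-sided α = 0.01 → critical value z_{0.005} = 2.576.
Power = Φ(δ − 2.576) + Φ(−δ − 2.576) = Φ(0.514) + Φ(-5.666) = 0.6965 + 0.0000 = 0.6965.

Power ≈ 0.696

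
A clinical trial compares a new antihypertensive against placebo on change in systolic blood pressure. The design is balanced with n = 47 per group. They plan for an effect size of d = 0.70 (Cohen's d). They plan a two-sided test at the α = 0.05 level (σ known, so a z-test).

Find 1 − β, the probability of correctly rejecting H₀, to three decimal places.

Power ≈ 0.924

Noncentrality parameter: λ = d·√(n/2) = 0.70 × √(47/2) = 3.3934
Critical value for a two-sided test at α = 0.05: z_{α/2} = 1.960.
Power = Φ(λ − 1.960) + Φ(−λ − 1.960) = Φ(1.433) + Φ(-5.353) = 0.9241 + 0.0000 = 0.9241.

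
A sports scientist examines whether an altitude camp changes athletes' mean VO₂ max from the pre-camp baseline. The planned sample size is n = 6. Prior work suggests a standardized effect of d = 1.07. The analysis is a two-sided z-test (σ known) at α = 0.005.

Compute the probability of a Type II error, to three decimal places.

β ≈ 0.574

Noncentrality parameter: δ = d·√n = 1.07 × √6 = 2.6210
Two-sided α = 0.005 → critical value z_{0.0025} = 2.807.
Power = Φ(δ − 2.807) + Φ(−δ − 2.807) = Φ(-0.186) + Φ(-5.428) = 0.4262 + 0.0000 = 0.4262.
Type II error: β = 1 − power = 1 − 0.4262 = 0.5738.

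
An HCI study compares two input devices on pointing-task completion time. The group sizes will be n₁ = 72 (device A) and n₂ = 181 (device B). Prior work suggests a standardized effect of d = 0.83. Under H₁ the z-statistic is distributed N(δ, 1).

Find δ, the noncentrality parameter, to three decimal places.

δ = d / √(1/n₁ + 1/n₂) = 0.83 / √(1/72 + 1/181) = 5.9569

δ ≈ 5.957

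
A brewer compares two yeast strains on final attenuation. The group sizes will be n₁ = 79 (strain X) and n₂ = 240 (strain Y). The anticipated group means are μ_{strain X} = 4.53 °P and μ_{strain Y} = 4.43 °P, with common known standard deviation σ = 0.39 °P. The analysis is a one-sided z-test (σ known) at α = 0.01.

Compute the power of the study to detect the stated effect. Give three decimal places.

Standardized effect: d = |μ_{strain X} − μ_{strain Y}| / σ = |4.53 − 4.43| / 0.39 = 0.2564
Noncentrality parameter: δ = d / √(1/n₁ + 1/n₂) = 0.2564 / √(1/79 + 1/240) = 1.9768
One-sided α = 0.01 → critical value z_{0.01} = 2.326.
Power = Φ(δ − 2.326) = Φ(-0.350) = 0.3633.

Power ≈ 0.363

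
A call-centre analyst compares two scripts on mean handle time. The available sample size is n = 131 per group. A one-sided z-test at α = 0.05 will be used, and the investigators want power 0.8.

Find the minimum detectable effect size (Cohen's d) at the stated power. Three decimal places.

d ≈ 0.307

Need Φ(δ − 1.645) = 0.8, so δ = 1.645 + 0.842 = 2.486.
δ = d·√(n/2) ⇒ d = δ/√(n/2) = 2.486/√(131/2) = 0.3072.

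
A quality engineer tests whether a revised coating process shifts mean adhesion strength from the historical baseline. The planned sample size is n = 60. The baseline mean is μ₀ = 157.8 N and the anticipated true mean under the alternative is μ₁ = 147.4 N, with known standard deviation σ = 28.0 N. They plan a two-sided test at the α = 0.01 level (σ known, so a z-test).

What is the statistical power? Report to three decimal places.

Standardized effect: d = |μ₁ − μ₀| / σ = |147.4 − 157.8| / 28.0 = 0.3714
Noncentrality parameter: δ = d·√n = 0.3714 × √60 = 2.8771
Critical value for a two-sided test at α = 0.01: z_{α/2} = 2.576.
Power = Φ(δ − 2.576) + Φ(−δ − 2.576) = Φ(0.301) + Φ(-5.453) = 0.6184 + 0.0000 = 0.6184.

Power ≈ 0.618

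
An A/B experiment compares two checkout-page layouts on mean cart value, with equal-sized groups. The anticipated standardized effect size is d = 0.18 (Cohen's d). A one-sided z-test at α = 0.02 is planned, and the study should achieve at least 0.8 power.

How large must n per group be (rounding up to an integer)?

n = 518 per group

For power 0.8 need Φ(δ − z_{0.02}) = 0.8, so δ = z_{0.02} + z_{0.20} = 2.054 + 0.842 = 2.895.
δ = d·√(n/2) ⇒ n = 2(δ/d)² = 2 × (2.895 / 0.18)² = 517.48.
Rounding up, n = 518 per group.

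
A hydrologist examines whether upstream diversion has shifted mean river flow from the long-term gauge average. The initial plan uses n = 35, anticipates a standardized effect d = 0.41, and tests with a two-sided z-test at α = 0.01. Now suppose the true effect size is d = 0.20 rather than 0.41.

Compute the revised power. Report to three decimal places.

With d = 0.20: δ = d·√n = 0.20 × √35 = 1.1832. Critical value z_{0.005} = 2.576.
Revised power = Φ(δ − 2.576) + Φ(−δ − 2.576) = Φ(-1.393) + Φ(-3.759) = 0.0819 + 0.0001 = 0.0820.

Power ≈ 0.082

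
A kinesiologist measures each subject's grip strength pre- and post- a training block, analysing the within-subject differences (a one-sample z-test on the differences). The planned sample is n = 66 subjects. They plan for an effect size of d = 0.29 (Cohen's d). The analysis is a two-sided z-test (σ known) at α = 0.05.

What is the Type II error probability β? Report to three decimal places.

Noncentrality parameter: δ = d·√n = 0.29 × √66 = 2.3560
Two-sided α = 0.05 → critical value z_{0.025} = 1.960.
Power = Φ(δ − 1.960) + Φ(−δ − 1.960) = Φ(0.396) + Φ(-4.316) = 0.6540 + 0.0000 = 0.6540.
Type II error: β = 1 − power = 1 − 0.6540 = 0.3460.

β ≈ 0.346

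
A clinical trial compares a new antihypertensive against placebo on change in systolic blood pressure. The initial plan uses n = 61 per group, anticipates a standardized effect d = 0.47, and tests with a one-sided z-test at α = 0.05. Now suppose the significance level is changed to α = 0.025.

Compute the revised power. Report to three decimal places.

δ = d·√(n/2) = 0.47 × √(61/2) = 2.5957 (unchanged). New critical value: z_{0.025} = 1.960.
Revised power = P(Z > 1.960 − δ) = Φ(0.636) = 0.7375.

Power ≈ 0.738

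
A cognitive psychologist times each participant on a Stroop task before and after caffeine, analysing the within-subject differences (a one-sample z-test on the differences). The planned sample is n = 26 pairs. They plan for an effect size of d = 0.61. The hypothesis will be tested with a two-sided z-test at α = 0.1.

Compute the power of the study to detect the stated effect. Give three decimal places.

Power ≈ 0.929

Noncentrality parameter: δ = d·√n = 0.61 × √26 = 3.1104
Two-sided α = 0.1 → critical value z_{0.05} = 1.645.
Power = Φ(δ − 1.645) + Φ(−δ − 1.645) = Φ(1.466) + Φ(-4.755) = 0.9286 + 0.0000 = 0.9286.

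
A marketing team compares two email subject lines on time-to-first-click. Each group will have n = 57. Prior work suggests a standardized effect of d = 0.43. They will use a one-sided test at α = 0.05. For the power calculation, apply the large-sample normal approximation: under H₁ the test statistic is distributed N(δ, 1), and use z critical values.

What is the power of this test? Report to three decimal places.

Noncentrality parameter: δ = d·√(n/2) = 0.43 × √(57/2) = 2.2956
One-sided α = 0.05 → critical value z_{0.05} = 1.645.
Power = Φ(δ − 1.645) = Φ(0.651) = 0.7424.

Power ≈ 0.742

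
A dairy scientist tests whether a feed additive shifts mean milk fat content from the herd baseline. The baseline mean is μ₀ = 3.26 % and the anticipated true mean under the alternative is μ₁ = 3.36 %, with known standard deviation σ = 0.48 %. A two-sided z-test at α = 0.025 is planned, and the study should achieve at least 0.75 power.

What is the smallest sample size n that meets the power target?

n = 196

Standardized effect: d = |μ₁ − μ₀| / σ = |3.36 − 3.26| / 0.48 = 0.2083
For power 0.75 need Φ(δ − z_{0.0125}) = 0.75, so δ = z_{0.0125} + z_{0.25} = 2.241 + 0.674 = 2.916.
(Ignoring the negligible lower-tail rejection probability gives the usual closed-form inversion.)
δ = d·√n ⇒ n = (δ/d)² = (2.916 / 0.2083)² = 195.90.
Rounding up, n = 196.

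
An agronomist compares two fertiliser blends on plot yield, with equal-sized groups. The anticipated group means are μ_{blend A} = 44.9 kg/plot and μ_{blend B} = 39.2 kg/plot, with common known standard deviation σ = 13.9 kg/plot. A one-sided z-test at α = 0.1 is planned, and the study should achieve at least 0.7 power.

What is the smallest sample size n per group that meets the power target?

n = 39 per group

Standardized effect: d = |μ_{blend A} − μ_{blend B}| / σ = |44.9 − 39.2| / 13.9 = 0.4101
For power 0.7 need Φ(δ − z_{0.1}) = 0.7, so δ = z_{0.1} + z_{0.30} = 1.282 + 0.524 = 1.806.
δ = d·√(n/2) ⇒ n = 2(δ/d)² = 2 × (1.806 / 0.4101)² = 38.79.
Round up to the next whole unit.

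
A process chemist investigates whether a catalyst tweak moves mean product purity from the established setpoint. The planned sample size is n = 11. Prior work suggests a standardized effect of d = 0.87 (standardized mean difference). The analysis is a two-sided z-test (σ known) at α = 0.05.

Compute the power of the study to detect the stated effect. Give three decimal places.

Power ≈ 0.823

Noncentrality parameter: δ = d·√n = 0.87 × √11 = 2.8855
Critical value for a two-sided test at α = 0.05: z_{α/2} = 1.960.
Power = Φ(δ − 1.960) + Φ(−δ − 1.960) = Φ(0.925) + Φ(-4.845) = 0.8226 + 0.0000 = 0.8226.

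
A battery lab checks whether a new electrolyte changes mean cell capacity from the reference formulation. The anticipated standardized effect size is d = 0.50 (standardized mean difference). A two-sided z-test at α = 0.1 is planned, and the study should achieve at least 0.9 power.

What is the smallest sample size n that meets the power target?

Set Φ(δ − 1.645) = 0.9; then δ − 1.645 = Φ⁻¹(0.9) = 1.282, giving δ = 2.926.
(The Φ(−δ − z_{α/2}) term is vanishingly small for δ > 0 and is dropped in the standard sample-size formula.)
δ = d·√n ⇒ n = (δ/d)² = (2.926 / 0.50)² = 34.26.
Round up to the next whole unit.

n = 35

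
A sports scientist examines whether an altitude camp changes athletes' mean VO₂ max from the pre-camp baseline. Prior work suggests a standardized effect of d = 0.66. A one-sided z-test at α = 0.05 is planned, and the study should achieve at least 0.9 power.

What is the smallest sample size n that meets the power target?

n = 20

Set Φ(δ − 1.645) = 0.9; then δ − 1.645 = Φ⁻¹(0.9) = 1.282, giving δ = 2.926.
δ = d·√n ⇒ n = (δ/d)² = (2.926 / 0.66)² = 19.66.
Rounding up, n = 20.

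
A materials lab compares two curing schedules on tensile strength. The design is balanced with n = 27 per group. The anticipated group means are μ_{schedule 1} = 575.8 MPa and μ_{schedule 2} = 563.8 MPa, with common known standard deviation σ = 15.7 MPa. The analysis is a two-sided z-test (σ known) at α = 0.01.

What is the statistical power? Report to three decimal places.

Power ≈ 0.592

Standardized effect: d = |μ_{schedule 1} − μ_{schedule 2}| / σ = |575.8 − 563.8| / 15.7 = 0.7643
Noncentrality parameter: δ = d·√(n/2) = 0.7643 × √(27/2) = 2.8083
Two-sided α = 0.01 → critical value z_{0.005} = 2.576.
Power = Φ(δ − 2.576) + Φ(−δ − 2.576) = Φ(0.233) + Φ(-5.384) = 0.5919 + 0.0000 = 0.5919.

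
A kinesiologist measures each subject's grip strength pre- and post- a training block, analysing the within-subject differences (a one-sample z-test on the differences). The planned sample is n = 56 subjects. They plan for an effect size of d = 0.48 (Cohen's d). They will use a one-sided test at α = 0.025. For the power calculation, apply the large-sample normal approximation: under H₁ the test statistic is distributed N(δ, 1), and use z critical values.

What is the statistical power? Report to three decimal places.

Power ≈ 0.949

Noncentrality parameter: δ = d·√n = 0.48 × √56 = 3.5920
Critical value for a one-sided test at α = 0.025: z_α = 1.960.
Power = Φ(δ − 1.960) = Φ(1.632) = 0.9487.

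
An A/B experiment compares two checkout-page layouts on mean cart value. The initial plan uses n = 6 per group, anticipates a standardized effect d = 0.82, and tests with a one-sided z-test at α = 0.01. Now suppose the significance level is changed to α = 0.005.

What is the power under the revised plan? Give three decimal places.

Power ≈ 0.124

δ = d·√(n/2) = 0.82 × √(6/2) = 1.4203 (unchanged). New critical value: z_{0.005} = 2.576.
Revised power = Φ(δ − 2.576) = Φ(-1.156) = 0.1239.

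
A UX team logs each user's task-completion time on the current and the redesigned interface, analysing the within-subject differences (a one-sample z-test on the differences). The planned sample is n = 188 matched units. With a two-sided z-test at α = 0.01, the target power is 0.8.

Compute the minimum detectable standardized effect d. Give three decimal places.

Required noncentrality: δ = z_{0.005} + z_{0.20} = 2.576 + 0.842 = 3.417.
(Lower-tail contribution to power is negligible for δ > 0.)
δ = d·√n ⇒ d = δ/√n = 3.417/√188 = 0.2492.

d ≈ 0.249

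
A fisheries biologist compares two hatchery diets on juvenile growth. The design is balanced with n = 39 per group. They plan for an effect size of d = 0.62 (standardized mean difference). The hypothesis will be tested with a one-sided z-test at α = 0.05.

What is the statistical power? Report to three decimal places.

Power ≈ 0.863

Noncentrality parameter: δ = d·√(n/2) = 0.62 × √(39/2) = 2.7378
One-sided α = 0.05 → critical value z_{0.05} = 1.645.
Power = Φ(δ − 1.645) = Φ(1.093) = 0.8628.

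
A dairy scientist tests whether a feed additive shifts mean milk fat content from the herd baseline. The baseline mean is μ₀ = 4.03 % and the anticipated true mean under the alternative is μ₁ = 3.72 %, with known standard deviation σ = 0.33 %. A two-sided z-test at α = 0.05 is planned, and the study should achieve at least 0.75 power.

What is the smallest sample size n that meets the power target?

n = 8

Standardized effect: d = |μ₁ − μ₀| / σ = |3.72 − 4.03| / 0.33 = 0.9394
For power 0.75 need Φ(δ − z_{0.025}) = 0.75, so δ = z_{0.025} + z_{0.25} = 1.960 + 0.674 = 2.634.
(For δ > 0 the lower-tail rejection region contributes negligibly to power, so the one-term inversion is standard.)
δ = d·√n ⇒ n = (δ/d)² = (2.634 / 0.9394)² = 7.86.
Rounding up, n = 8.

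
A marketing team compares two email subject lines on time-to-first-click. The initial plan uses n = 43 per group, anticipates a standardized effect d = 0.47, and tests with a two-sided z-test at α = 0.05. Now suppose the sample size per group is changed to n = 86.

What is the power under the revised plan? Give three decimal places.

Power ≈ 0.869

With n = 86 per group: δ = d·√(n/2) = 0.47 × √(86/2) = 3.0820. Critical value z_{0.025} = 1.960.
Revised power = Φ(δ − 1.960) + Φ(−δ − 1.960) = Φ(1.122) + Φ(-5.042) = 0.8691 + 0.0000 = 0.8691.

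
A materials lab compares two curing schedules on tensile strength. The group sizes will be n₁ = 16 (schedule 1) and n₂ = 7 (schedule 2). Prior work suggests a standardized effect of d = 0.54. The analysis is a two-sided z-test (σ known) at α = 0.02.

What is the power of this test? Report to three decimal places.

Noncentrality parameter: δ = d / √(1/n₁ + 1/n₂) = 0.54 / √(1/16 + 1/7) = 1.1916
Critical value for a two-sided test at α = 0.02: z_{α/2} = 2.326.
Power = Φ(δ − 2.326) + Φ(−δ − 2.326) = Φ(-1.135) + Φ(-3.518) = 0.1282 + 0.0002 = 0.1285.

Power ≈ 0.128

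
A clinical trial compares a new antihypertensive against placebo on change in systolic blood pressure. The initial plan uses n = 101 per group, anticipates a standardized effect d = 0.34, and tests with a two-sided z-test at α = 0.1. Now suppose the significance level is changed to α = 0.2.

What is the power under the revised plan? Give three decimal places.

δ = d·√(n/2) = 0.34 × √(101/2) = 2.4162 (unchanged). New critical value: z_{0.1} = 1.282.
Revised power = Φ(δ − 1.282) + Φ(−δ − 1.282) = Φ(1.135) + Φ(-3.698) = 0.8717 + 0.0001 = 0.8718.

Power ≈ 0.872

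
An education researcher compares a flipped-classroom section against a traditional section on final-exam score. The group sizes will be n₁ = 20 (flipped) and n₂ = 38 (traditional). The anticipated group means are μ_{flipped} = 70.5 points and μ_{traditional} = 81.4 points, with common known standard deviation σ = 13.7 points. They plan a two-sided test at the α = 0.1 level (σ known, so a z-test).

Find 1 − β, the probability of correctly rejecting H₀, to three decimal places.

Power ≈ 0.892

Standardized effect: d = |μ_{flipped} − μ_{traditional}| / σ = |70.5 − 81.4| / 13.7 = 0.7956
Noncentrality parameter: δ = d / √(1/n₁ + 1/n₂) = 0.7956 / √(1/20 + 1/38) = 2.8800
Critical value for a two-sided test at α = 0.1: z_{α/2} = 1.645.
Power = Φ(δ − 1.645) + Φ(−δ − 1.645) = Φ(1.235) + Φ(-4.525) = 0.8916 + 0.0000 = 0.8916.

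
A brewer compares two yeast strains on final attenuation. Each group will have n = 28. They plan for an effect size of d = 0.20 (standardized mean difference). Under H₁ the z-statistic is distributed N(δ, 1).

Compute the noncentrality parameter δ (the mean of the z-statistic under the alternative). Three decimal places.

δ = d·√(n/2) = 0.20 × √(28/2) = 0.7483

δ ≈ 0.748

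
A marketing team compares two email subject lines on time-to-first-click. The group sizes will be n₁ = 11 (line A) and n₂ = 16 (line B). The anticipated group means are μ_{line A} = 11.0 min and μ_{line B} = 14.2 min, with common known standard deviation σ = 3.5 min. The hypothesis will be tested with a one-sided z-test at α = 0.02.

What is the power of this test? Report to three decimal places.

Standardized effect: d = |μ_{line A} − μ_{line B}| / σ = |11.0 − 14.2| / 3.5 = 0.9143
Noncentrality parameter: δ = d / √(1/n₁ + 1/n₂) = 0.9143 / √(1/11 + 1/16) = 2.3343
One-sided α = 0.02 → critical value z_{0.02} = 2.054.
Power = P(Z > 2.054 − δ) = Φ(0.281) = 0.6105.

Power ≈ 0.610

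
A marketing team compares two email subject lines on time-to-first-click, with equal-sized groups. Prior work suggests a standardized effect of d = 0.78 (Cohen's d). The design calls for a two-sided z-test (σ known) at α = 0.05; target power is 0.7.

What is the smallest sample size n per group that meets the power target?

n = 21 per group

Set Φ(δ − 1.960) = 0.7; then δ − 1.960 = Φ⁻¹(0.7) = 0.524, giving δ = 2.484.
(For δ > 0 the lower-tail rejection region contributes negligibly to power, so the one-term inversion is standard.)
δ = d·√(n/2) ⇒ n = 2(δ/d)² = 2 × (2.484 / 0.78)² = 20.29.
Round up to the next whole unit.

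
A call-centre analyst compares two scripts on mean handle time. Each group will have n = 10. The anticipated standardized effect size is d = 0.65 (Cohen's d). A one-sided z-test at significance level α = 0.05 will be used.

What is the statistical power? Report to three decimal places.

Power ≈ 0.424

Noncentrality parameter: λ = d·√(n/2) = 0.65 × √(10/2) = 1.4534
Critical value for a one-sided test at α = 0.05: z_α = 1.645.
Power = Φ(λ − 1.645) = Φ(-0.191) = 0.4241.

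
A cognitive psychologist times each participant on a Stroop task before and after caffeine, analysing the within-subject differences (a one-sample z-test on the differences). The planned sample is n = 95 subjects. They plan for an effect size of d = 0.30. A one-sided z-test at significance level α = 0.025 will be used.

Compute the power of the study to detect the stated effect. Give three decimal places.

Power ≈ 0.832

Noncentrality parameter: λ = d·√n = 0.30 × √95 = 2.9240
Critical value for a one-sided test at α = 0.025: z_α = 1.960.
Power = P(Z > 1.960 − λ) = Φ(0.964) = 0.8325.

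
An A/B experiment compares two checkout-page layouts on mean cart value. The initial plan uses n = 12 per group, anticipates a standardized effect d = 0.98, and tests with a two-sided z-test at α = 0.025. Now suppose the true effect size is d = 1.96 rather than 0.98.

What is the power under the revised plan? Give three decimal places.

Power ≈ 0.995

With d = 1.96: δ = d·√(n/2) = 1.96 × √(12/2) = 4.8010. Critical value z_{0.0125} = 2.241.
Revised power = Φ(δ − 2.241) + Φ(−δ − 2.241) = Φ(2.560) + Φ(-7.042) = 0.9948 + 0.0000 = 0.9948.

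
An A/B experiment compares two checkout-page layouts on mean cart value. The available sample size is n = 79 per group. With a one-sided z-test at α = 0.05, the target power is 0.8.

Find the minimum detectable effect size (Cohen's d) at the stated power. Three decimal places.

d ≈ 0.396

Required noncentrality: δ = z_{0.05} + z_{0.20} = 1.645 + 0.842 = 2.486.
δ = d·√(n/2) ⇒ d = δ/√(n/2) = 2.486/√(79/2) = 0.3956.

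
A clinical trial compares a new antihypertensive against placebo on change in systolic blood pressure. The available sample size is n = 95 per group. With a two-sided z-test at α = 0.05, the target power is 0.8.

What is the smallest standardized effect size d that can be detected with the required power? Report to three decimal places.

Need Φ(δ − 1.960) = 0.8, so δ = 1.960 + 0.842 = 2.802.
(The second rejection-region term Φ(−δ − z_{α/2}) is negligible and dropped.)
δ = d·√(n/2) ⇒ d = δ/√(n/2) = 2.802/√(95/2) = 0.4065.

d ≈ 0.406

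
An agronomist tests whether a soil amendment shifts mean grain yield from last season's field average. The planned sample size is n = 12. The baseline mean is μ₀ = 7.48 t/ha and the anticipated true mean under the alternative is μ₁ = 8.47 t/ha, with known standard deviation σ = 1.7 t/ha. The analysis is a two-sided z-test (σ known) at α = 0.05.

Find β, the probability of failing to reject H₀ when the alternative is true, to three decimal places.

Standardized effect: d = |μ₁ − μ₀| / σ = |8.47 − 7.48| / 1.7 = 0.5824
Noncentrality parameter: λ = d·√n = 0.5824 × √12 = 2.0173
Two-sided α = 0.05 → critical value z_{0.025} = 1.960.
Power = Φ(λ − 1.960) + Φ(−λ − 1.960) = Φ(0.057) + Φ(-3.977) = 0.5229 + 0.0000 = 0.5229.
Type II error: β = 1 − power = 1 − 0.5229 = 0.4771.

β ≈ 0.477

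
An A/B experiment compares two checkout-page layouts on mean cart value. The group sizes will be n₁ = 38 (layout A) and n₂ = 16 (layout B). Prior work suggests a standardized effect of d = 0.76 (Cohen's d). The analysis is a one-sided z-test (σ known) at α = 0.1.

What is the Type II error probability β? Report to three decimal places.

Noncentrality parameter: δ = d / √(1/n₁ + 1/n₂) = 0.76 / √(1/38 + 1/16) = 2.5502
Critical value for a one-sided test at α = 0.1: z_α = 1.282.
Power = Φ(δ − 1.282) = Φ(1.269) = 0.8977.
Type II error: β = 1 − power = 1 − 0.8977 = 0.1023.

β ≈ 0.102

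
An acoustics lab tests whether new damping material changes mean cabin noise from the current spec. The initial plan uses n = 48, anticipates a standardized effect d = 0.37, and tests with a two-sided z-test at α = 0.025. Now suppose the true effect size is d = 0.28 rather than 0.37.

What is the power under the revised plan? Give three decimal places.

With d = 0.28: δ = d·√n = 0.28 × √48 = 1.9399. Critical value z_{0.0125} = 2.241.
Revised power = Φ(δ − 2.241) + Φ(−δ − 2.241) = Φ(-0.302) + Φ(-4.181) = 0.3815 + 0.0000 = 0.3815.

Power ≈ 0.382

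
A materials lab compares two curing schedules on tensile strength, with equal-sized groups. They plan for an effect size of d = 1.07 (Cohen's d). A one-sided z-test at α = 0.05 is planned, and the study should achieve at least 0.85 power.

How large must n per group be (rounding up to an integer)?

For power 0.85 need Φ(δ − z_{0.05}) = 0.85, so δ = z_{0.05} + z_{0.15} = 1.645 + 1.036 = 2.681.
δ = d·√(n/2) ⇒ n = 2(δ/d)² = 2 × (2.681 / 1.07)² = 12.56.
Rounding up, n = 13 per group.

n = 13 per group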